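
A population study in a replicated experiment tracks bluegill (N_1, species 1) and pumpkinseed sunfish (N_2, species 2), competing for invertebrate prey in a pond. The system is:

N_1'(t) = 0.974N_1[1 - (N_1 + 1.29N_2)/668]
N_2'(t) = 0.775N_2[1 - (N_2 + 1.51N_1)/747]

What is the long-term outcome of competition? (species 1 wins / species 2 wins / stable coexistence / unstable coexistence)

Compare the nullcline intercepts: K1/α12 = 668/1.29 = 518 < K2 = 747; K2/α21 = 747/1.51 = 495 < K1 = 668.
Since both are reversed, neither can invade when rare; the interior point is a saddle.

unstable coexistence (outcome depends on initial conditions)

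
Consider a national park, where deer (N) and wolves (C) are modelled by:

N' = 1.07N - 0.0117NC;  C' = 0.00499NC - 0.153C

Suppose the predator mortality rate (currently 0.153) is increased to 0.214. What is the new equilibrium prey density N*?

N* ≈ 42.9

At the interior fixed point, setting dC/dt = 0 with C > 0 fixes N* = (predator death rate)/(NC coefficient) — independent of the other coefficients.
With the change, N* = 0.214/0.00499 = 42.9; it rises from 30.7.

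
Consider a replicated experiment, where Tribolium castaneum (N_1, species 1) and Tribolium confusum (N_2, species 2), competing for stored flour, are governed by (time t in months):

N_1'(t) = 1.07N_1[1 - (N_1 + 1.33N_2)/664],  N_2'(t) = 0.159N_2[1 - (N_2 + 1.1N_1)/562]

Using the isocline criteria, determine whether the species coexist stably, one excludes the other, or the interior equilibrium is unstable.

Compare the nullcline intercepts: K1/α12 = 664/1.33 = 499 < K2 = 562; K2/α21 = 562/1.1 = 511 < K1 = 664.
Since both are reversed, neither can invade when rare; the interior point is a saddle.

unstable coexistence (outcome depends on initial conditions)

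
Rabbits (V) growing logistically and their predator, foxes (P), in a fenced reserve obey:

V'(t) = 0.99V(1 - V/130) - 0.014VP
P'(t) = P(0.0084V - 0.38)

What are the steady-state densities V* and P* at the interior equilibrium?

From dP/dt = 0 with P > 0: 0.0084V* = 0.38, so V* = 45.2.
Substitute into dV/dt = 0: 0.99(1 - 45.2/130) = 0.014P*.
The bracket is 0.652, giving P* = 0.645/0.014 = 46.1.

V* ≈ 45.2, P* ≈ 46.1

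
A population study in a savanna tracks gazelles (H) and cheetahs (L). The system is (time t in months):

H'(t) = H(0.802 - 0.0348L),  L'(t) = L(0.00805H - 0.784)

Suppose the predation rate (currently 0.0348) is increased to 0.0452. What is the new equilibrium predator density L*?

At the interior fixed point, setting dH/dt = 0 with H > 0 fixes L* = (prey growth rate)/(HL coefficient) — independent of the other coefficients.
With the change, L* = 0.802/0.0452 = 17.7; it falls from 23.

L* ≈ 17.7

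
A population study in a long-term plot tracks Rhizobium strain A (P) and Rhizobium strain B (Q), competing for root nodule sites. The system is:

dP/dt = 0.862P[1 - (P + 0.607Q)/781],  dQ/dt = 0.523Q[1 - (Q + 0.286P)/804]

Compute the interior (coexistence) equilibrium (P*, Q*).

Setting both brackets to zero gives the nullclines P + 0.607Q = 781 and 0.286P + Q = 804.
Substituting Q = 804 - 0.286P into the first: P(1 - 0.607·0.286) = 781 - 0.607·804.
So P* = 293/0.826 = 355, and then Q* = 804 - 0.286·355 = 703.

P* ≈ 355, Q* ≈ 703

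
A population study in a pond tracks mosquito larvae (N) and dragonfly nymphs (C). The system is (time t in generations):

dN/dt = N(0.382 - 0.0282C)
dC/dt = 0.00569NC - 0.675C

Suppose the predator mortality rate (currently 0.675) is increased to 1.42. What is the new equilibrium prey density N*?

N* ≈ 250

At the interior fixed point, setting dC/dt = 0 with C > 0 fixes N* = (predator death rate)/(NC coefficient) — independent of the other coefficients.
With the change, N* = 1.42/0.00569 = 250; it rises from 119.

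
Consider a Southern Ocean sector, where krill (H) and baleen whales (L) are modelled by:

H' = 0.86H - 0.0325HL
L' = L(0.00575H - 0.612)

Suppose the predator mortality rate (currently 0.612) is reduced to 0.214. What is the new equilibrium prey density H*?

At the interior fixed point, setting dL/dt = 0 with L > 0 fixes H* = (predator death rate)/(HL coefficient) — independent of the other coefficients.
With the change, H* = 0.214/0.00575 = 37.2; it falls from 106.

H* ≈ 37.2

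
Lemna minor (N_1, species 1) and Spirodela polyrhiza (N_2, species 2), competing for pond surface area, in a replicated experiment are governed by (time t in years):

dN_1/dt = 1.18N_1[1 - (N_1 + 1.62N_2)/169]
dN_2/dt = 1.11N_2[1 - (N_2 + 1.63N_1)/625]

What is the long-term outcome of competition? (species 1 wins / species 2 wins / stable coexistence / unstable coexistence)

species 2 excludes species 1

Compare the nullcline intercepts: K1/α12 = 169/1.62 = 104 < K2 = 625; K2/α21 = 625/1.63 = 383 > K1 = 169.
Since the inequalities point opposite ways, species 2 can invade but species 1 cannot.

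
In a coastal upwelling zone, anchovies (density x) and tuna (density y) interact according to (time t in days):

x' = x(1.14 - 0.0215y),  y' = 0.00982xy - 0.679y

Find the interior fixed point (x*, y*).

x* ≈ 69.1, y* ≈ 53

Set dy/dt = 0 with y > 0: 0.00982x - 0.679 = 0, so x* = 0.679/0.00982 = 69.1.
Set dx/dt = 0 with x > 0: 1.14 - 0.0215y = 0, so y* = 1.14/0.0215 = 53.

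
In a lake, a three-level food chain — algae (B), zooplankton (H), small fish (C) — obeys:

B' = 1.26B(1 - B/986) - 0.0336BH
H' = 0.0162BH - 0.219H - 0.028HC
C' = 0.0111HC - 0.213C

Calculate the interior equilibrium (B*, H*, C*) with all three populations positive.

B* ≈ 481, H* ≈ 19.2, C* ≈ 271

From dC/dt = 0: 0.0111H* = 0.213, so H* = 19.2.
From dB/dt = 0: 1.26(1 - B*/986) = 0.0336·19.2, giving B* = 986·(1 - 0.512) = 481.
From dH/dt = 0: 0.0162·481 - 0.219 = 0.028C*, so C* = 7.58/0.028 = 271.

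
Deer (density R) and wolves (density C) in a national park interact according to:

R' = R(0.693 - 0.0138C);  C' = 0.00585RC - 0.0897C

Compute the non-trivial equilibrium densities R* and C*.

R* ≈ 15.3, C* ≈ 50.2

Set dC/dt = 0 with C > 0: 0.00585R - 0.0897 = 0, so R* = 0.0897/0.00585 = 15.3.
Set dR/dt = 0 with R > 0: 0.693 - 0.0138C = 0, so C* = 0.693/0.0138 = 50.2.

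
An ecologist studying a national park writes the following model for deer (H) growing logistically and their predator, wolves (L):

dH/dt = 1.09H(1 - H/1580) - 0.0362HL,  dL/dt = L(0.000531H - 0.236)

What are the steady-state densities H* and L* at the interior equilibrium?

H* ≈ 444, L* ≈ 21.6

From dL/dt = 0 with L > 0: 0.000531H* = 0.236, so H* = 444.
Substitute into dH/dt = 0: 1.09(1 - 444/1580) = 0.0362L*.
The bracket is 0.719, giving L* = 0.783/0.0362 = 21.6.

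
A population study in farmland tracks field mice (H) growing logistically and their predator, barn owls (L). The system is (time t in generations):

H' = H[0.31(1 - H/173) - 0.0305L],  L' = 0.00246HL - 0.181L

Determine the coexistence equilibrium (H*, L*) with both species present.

From dL/dt = 0 with L > 0: 0.00246H* = 0.181, so H* = 73.6.
Substitute into dH/dt = 0: 0.31(1 - 73.6/173) = 0.0305L*.
The bracket is 0.575, giving L* = 0.178/0.0305 = 5.84.

H* ≈ 73.6, L* ≈ 5.84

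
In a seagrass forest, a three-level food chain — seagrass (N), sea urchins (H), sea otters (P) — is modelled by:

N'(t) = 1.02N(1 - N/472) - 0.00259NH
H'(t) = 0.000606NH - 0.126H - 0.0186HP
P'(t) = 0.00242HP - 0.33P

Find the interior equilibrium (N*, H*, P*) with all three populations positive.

From dP/dt = 0: 0.00242H* = 0.33, so H* = 136.
From dN/dt = 0: 1.02(1 - N*/472) = 0.00259·136, giving N* = 472·(1 - 0.346) = 309.
From dH/dt = 0: 0.000606·309 - 0.126 = 0.0186P*, so P* = 0.061/0.0186 = 3.28.

N* ≈ 309, H* ≈ 136, P* ≈ 3.28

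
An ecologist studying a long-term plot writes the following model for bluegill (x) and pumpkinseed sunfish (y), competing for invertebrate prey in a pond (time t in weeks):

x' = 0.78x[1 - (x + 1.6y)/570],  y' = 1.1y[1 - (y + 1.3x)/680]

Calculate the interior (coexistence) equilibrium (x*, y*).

x* ≈ 480, y* ≈ 56.5

Setting both brackets to zero gives the nullclines x + 1.6y = 570 and 1.3x + y = 680.
Substituting y = 680 - 1.3x into the first: x(1 - 1.6·1.3) = 570 - 1.6·680.
So x* = -518/-1.08 = 480, and then y* = 680 - 1.3·480 = 56.5.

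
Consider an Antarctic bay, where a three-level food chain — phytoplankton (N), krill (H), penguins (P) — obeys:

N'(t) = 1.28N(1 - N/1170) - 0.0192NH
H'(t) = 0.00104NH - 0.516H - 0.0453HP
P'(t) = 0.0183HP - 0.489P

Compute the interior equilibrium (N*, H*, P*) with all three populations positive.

From dP/dt = 0: 0.0183H* = 0.489, so H* = 26.7.
From dN/dt = 0: 1.28(1 - N*/1170) = 0.0192·26.7, giving N* = 1170·(1 - 0.401) = 701.
From dH/dt = 0: 0.00104·701 - 0.516 = 0.0453P*, so P* = 0.213/0.0453 = 4.7.

N* ≈ 701, H* ≈ 26.7, P* ≈ 4.7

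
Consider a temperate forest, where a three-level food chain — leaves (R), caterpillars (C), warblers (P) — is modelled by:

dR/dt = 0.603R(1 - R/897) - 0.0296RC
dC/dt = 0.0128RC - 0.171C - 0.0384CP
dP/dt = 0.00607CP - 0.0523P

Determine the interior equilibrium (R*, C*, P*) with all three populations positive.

From dP/dt = 0: 0.00607C* = 0.0523, so C* = 8.62.
From dR/dt = 0: 0.603(1 - R*/897) = 0.0296·8.62, giving R* = 897·(1 - 0.423) = 518.
From dC/dt = 0: 0.0128·518 - 0.171 = 0.0384P*, so P* = 6.45/0.0384 = 168.

R* ≈ 518, C* ≈ 8.62, P* ≈ 168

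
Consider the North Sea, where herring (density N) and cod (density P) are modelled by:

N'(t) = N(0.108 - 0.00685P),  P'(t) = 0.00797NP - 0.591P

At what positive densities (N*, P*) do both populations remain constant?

Set dP/dt = 0 with P > 0: 0.00797N - 0.591 = 0, so N* = 0.591/0.00797 = 74.2.
Set dN/dt = 0 with N > 0: 0.108 - 0.00685P = 0, so P* = 0.108/0.00685 = 15.8.

N* ≈ 74.2, P* ≈ 15.8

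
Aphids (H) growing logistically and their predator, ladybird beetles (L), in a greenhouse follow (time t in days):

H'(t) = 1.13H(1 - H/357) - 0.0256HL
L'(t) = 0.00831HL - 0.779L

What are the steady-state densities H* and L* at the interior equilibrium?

H* ≈ 93.7, L* ≈ 32.6

From dL/dt = 0 with L > 0: 0.00831H* = 0.779, so H* = 93.7.
Substitute into dH/dt = 0: 1.13(1 - 93.7/357) = 0.0256L*.
The bracket is 0.737, giving L* = 0.833/0.0256 = 32.6.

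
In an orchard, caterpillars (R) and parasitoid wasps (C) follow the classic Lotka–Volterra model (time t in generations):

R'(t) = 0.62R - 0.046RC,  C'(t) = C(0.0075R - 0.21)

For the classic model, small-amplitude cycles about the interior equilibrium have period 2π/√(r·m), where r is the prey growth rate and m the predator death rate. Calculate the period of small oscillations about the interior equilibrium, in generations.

T ≈ 17.4 generations

Here r = 0.62 and m = 0.21, so r·m = 0.13.
ω = √0.13 = 0.361 per generation, hence T = 2π/ω ≈ 17.4 generations.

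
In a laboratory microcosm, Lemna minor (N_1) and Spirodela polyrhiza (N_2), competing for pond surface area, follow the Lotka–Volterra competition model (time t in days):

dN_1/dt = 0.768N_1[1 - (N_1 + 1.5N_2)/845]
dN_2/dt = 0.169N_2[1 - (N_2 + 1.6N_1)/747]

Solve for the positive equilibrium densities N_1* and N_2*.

Setting both brackets to zero gives the nullclines N_1 + 1.5N_2 = 845 and 1.6N_1 + N_2 = 747.
Substituting N_2 = 747 - 1.6N_1 into the first: N_1(1 - 1.5·1.6) = 845 - 1.5·747.
So N_1* = -276/-1.4 = 197, and then N_2* = 747 - 1.6·197 = 432.

N_1* ≈ 197, N_2* ≈ 432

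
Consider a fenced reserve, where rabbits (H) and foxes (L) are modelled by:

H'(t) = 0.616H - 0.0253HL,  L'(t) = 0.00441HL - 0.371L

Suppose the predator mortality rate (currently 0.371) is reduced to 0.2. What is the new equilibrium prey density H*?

At the interior fixed point, setting dL/dt = 0 with L > 0 fixes H* = (predator death rate)/(HL coefficient) — independent of the other coefficients.
With the change, H* = 0.2/0.00441 = 45.4; it falls from 84.1.

H* ≈ 45.4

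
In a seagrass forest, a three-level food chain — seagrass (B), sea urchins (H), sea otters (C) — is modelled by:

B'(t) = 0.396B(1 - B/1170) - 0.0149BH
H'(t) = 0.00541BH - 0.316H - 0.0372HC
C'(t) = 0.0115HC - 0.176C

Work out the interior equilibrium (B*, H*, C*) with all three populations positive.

B* ≈ 496, H* ≈ 15.3, C* ≈ 63.7

From dC/dt = 0: 0.0115H* = 0.176, so H* = 15.3.
From dB/dt = 0: 0.396(1 - B*/1170) = 0.0149·15.3, giving B* = 1170·(1 - 0.576) = 496.
From dH/dt = 0: 0.00541·496 - 0.316 = 0.0372C*, so C* = 2.37/0.0372 = 63.7.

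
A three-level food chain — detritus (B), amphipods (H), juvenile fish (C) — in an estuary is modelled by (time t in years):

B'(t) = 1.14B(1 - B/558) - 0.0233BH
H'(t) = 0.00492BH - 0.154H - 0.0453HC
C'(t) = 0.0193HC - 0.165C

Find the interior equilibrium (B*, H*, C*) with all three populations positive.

B* ≈ 460, H* ≈ 8.55, C* ≈ 46.6

From dC/dt = 0: 0.0193H* = 0.165, so H* = 8.55.
From dB/dt = 0: 1.14(1 - B*/558) = 0.0233·8.55, giving B* = 558·(1 - 0.175) = 460.
From dH/dt = 0: 0.00492·460 - 0.154 = 0.0453C*, so C* = 2.11/0.0453 = 46.6.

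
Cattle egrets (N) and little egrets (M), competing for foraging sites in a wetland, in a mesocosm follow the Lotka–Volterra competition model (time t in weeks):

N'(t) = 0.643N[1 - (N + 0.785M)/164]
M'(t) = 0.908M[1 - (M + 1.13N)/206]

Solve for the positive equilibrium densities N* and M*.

Setting both brackets to zero gives the nullclines N + 0.785M = 164 and 1.13N + M = 206.
Substituting M = 206 - 1.13N into the first: N(1 - 0.785·1.13) = 164 - 0.785·206.
So N* = 2.29/0.113 = 20.3, and then M* = 206 - 1.13·20.3 = 183.

N* ≈ 20.3, M* ≈ 183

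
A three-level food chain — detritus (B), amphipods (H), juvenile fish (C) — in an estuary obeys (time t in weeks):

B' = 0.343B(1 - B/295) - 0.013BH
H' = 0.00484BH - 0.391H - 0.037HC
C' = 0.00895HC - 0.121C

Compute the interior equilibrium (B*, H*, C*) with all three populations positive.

B* ≈ 144, H* ≈ 13.5, C* ≈ 8.25

From dC/dt = 0: 0.00895H* = 0.121, so H* = 13.5.
From dB/dt = 0: 0.343(1 - B*/295) = 0.013·13.5, giving B* = 295·(1 - 0.512) = 144.
From dH/dt = 0: 0.00484·144 - 0.391 = 0.037C*, so C* = 0.305/0.037 = 8.25.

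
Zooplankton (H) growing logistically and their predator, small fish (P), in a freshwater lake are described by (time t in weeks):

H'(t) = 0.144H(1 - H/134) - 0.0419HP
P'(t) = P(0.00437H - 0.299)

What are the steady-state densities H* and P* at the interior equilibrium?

From dP/dt = 0 with P > 0: 0.00437H* = 0.299, so H* = 68.4.
Substitute into dH/dt = 0: 0.144(1 - 68.4/134) = 0.0419P*.
The bracket is 0.489, giving P* = 0.0705/0.0419 = 1.68.

H* ≈ 68.4, P* ≈ 1.68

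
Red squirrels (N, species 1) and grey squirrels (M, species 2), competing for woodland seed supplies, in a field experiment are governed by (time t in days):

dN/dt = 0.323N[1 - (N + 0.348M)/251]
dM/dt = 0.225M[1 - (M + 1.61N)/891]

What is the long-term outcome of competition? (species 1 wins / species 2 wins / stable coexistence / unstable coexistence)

species 2 excludes species 1

Compare the nullcline intercepts: K1/α12 = 251/0.348 = 721 < K2 = 891; K2/α21 = 891/1.61 = 553 > K1 = 251.
Since the inequalities point opposite ways, species 2 can invade but species 1 cannot.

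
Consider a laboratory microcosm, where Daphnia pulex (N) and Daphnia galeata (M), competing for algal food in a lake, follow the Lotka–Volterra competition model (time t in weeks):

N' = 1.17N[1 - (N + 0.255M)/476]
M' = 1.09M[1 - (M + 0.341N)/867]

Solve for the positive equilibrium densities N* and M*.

N* ≈ 279, M* ≈ 772

Setting both brackets to zero gives the nullclines N + 0.255M = 476 and 0.341N + M = 867.
Substituting M = 867 - 0.341N into the first: N(1 - 0.255·0.341) = 476 - 0.255·867.
So N* = 255/0.913 = 279, and then M* = 867 - 0.341·279 = 772.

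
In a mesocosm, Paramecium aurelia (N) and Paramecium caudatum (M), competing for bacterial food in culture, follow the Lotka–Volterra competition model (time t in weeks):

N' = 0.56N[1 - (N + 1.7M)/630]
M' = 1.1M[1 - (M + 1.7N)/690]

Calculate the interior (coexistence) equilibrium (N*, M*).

N* ≈ 287, M* ≈ 202

Setting both brackets to zero gives the nullclines N + 1.7M = 630 and 1.7N + M = 690.
Substituting M = 690 - 1.7N into the first: N(1 - 1.7·1.7) = 630 - 1.7·690.
So N* = -543/-1.89 = 287, and then M* = 690 - 1.7·287 = 202.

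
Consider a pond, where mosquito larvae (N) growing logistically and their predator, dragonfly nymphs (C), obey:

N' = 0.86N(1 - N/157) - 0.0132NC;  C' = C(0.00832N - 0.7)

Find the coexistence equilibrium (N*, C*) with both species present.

N* ≈ 84.1, C* ≈ 30.2

From dC/dt = 0 with C > 0: 0.00832N* = 0.7, so N* = 84.1.
Substitute into dN/dt = 0: 0.86(1 - 84.1/157) = 0.0132C*.
The bracket is 0.464, giving C* = 0.399/0.0132 = 30.2.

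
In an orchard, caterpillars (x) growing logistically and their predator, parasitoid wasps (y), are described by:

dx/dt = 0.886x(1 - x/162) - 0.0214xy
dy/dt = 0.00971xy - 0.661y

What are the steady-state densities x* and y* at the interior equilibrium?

From dy/dt = 0 with y > 0: 0.00971x* = 0.661, so x* = 68.1.
Substitute into dx/dt = 0: 0.886(1 - 68.1/162) = 0.0214y*.
The bracket is 0.58, giving y* = 0.514/0.0214 = 24.

x* ≈ 68.1, y* ≈ 24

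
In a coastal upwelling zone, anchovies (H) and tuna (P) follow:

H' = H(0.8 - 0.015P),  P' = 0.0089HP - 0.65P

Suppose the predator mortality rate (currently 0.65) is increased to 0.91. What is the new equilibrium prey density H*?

H* ≈ 102

At the interior fixed point, setting dP/dt = 0 with P > 0 fixes H* = (predator death rate)/(HP coefficient) — independent of the other coefficients.
With the change, H* = 0.91/0.0089 = 102; it rises from 73.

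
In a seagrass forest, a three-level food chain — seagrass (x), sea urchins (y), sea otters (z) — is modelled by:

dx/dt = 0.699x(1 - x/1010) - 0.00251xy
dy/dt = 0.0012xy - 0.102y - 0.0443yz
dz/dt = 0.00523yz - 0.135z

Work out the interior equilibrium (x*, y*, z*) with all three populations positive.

x* ≈ 916, y* ≈ 25.8, z* ≈ 22.5

From dz/dt = 0: 0.00523y* = 0.135, so y* = 25.8.
From dx/dt = 0: 0.699(1 - x*/1010) = 0.00251·25.8, giving x* = 1010·(1 - 0.0927) = 916.
From dy/dt = 0: 0.0012·916 - 0.102 = 0.0443z*, so z* = 0.998/0.0443 = 22.5.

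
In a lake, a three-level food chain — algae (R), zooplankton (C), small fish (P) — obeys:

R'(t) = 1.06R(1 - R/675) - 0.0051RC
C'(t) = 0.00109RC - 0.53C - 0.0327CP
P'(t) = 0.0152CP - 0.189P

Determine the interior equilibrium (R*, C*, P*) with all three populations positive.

From dP/dt = 0: 0.0152C* = 0.189, so C* = 12.4.
From dR/dt = 0: 1.06(1 - R*/675) = 0.0051·12.4, giving R* = 675·(1 - 0.0598) = 635.
From dC/dt = 0: 0.00109·635 - 0.53 = 0.0327P*, so P* = 0.162/0.0327 = 4.95.

R* ≈ 635, C* ≈ 12.4, P* ≈ 4.95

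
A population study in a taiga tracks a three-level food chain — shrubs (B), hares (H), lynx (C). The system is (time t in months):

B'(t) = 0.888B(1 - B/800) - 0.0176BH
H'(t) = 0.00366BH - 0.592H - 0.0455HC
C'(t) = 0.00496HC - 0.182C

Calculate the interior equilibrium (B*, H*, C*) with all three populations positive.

From dC/dt = 0: 0.00496H* = 0.182, so H* = 36.7.
From dB/dt = 0: 0.888(1 - B*/800) = 0.0176·36.7, giving B* = 800·(1 - 0.727) = 218.
From dH/dt = 0: 0.00366·218 - 0.592 = 0.0455C*, so C* = 0.207/0.0455 = 4.54.

B* ≈ 218, H* ≈ 36.7, C* ≈ 4.54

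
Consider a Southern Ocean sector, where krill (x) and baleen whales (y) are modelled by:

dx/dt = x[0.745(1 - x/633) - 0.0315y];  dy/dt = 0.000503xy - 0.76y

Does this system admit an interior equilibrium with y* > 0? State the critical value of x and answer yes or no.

The predator equation gives dy/dt > 0 only when x > 0.76/0.000503 = 1510.
Without the predator, x → K = 633. Since 633 < 1510, the predator cannot invade.

Threshold x = 1510; K < 1510, so no, the predator goes extinct.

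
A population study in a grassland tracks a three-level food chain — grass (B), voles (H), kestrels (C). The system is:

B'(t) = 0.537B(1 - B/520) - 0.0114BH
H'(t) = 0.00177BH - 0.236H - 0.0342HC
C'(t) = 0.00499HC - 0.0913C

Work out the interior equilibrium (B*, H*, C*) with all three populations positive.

B* ≈ 318, H* ≈ 18.3, C* ≈ 9.56

From dC/dt = 0: 0.00499H* = 0.0913, so H* = 18.3.
From dB/dt = 0: 0.537(1 - B*/520) = 0.0114·18.3, giving B* = 520·(1 - 0.388) = 318.
From dH/dt = 0: 0.00177·318 - 0.236 = 0.0342C*, so C* = 0.327/0.0342 = 9.56.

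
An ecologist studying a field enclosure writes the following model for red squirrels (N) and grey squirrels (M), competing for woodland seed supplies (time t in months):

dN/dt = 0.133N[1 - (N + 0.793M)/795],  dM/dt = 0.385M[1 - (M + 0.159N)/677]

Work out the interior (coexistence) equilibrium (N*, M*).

Setting both brackets to zero gives the nullclines N + 0.793M = 795 and 0.159N + M = 677.
Substituting M = 677 - 0.159N into the first: N(1 - 0.793·0.159) = 795 - 0.793·677.
So N* = 258/0.874 = 295, and then M* = 677 - 0.159·295 = 630.

N* ≈ 295, M* ≈ 630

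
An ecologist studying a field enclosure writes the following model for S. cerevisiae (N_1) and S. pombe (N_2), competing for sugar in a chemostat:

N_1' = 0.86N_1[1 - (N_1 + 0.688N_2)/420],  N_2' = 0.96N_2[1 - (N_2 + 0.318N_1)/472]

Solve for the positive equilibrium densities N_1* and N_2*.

Setting both brackets to zero gives the nullclines N_1 + 0.688N_2 = 420 and 0.318N_1 + N_2 = 472.
Substituting N_2 = 472 - 0.318N_1 into the first: N_1(1 - 0.688·0.318) = 420 - 0.688·472.
So N_1* = 95.3/0.781 = 122, and then N_2* = 472 - 0.318·122 = 433.

N_1* ≈ 122, N_2* ≈ 433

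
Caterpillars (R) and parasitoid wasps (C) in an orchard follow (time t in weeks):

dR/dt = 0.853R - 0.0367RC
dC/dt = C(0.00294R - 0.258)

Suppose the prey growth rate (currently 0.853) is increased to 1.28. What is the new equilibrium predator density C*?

C* ≈ 34.9

At the interior fixed point, setting dR/dt = 0 with R > 0 fixes C* = (prey growth rate)/(RC coefficient) — independent of the other coefficients.
With the change, C* = 1.28/0.0367 = 34.9; it rises from 23.2.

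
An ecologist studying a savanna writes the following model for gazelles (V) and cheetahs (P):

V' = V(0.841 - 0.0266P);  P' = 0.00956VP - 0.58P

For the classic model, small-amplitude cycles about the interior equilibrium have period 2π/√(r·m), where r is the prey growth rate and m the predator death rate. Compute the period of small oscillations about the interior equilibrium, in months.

T ≈ 9 months

Here r = 0.841 and m = 0.58, so r·m = 0.488.
ω = √0.488 = 0.698 per month, hence T = 2π/ω ≈ 9 months.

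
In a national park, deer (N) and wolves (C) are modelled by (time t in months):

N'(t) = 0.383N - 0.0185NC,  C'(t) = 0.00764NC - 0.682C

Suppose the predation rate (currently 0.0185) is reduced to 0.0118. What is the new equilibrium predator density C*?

C* ≈ 32.5

At the interior fixed point, setting dN/dt = 0 with N > 0 fixes C* = (prey growth rate)/(NC coefficient) — independent of the other coefficients.
With the change, C* = 0.383/0.0118 = 32.5; it rises from 20.7.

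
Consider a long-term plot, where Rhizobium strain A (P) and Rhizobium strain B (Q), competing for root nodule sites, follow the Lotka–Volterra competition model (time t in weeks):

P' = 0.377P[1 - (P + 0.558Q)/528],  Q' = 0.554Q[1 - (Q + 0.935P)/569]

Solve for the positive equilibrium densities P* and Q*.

P* ≈ 440, Q* ≈ 157

Setting both brackets to zero gives the nullclines P + 0.558Q = 528 and 0.935P + Q = 569.
Substituting Q = 569 - 0.935P into the first: P(1 - 0.558·0.935) = 528 - 0.558·569.
So P* = 210/0.478 = 440, and then Q* = 569 - 0.935·440 = 157.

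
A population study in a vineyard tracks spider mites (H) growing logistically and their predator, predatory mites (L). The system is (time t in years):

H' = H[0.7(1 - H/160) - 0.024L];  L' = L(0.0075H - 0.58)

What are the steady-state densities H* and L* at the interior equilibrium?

H* ≈ 77.3, L* ≈ 15.1

From dL/dt = 0 with L > 0: 0.0075H* = 0.58, so H* = 77.3.
Substitute into dH/dt = 0: 0.7(1 - 77.3/160) = 0.024L*.
The bracket is 0.517, giving L* = 0.362/0.024 = 15.1.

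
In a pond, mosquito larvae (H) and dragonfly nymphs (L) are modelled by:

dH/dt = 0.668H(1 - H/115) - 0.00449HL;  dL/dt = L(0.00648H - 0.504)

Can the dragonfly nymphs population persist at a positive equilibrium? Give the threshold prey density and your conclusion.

Threshold H = 77.8; K > 77.8, so yes, the predator persists.

The predator equation gives dL/dt > 0 only when H > 0.504/0.00648 = 77.8.
Without the predator, H → K = 115. Since 115 > 77.8, the predator can invade and persist.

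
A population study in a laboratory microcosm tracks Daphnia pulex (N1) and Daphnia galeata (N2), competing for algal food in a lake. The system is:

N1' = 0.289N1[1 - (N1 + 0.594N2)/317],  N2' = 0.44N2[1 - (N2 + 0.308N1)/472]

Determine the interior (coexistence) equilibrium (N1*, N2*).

N1* ≈ 44.8, N2* ≈ 458

Setting both brackets to zero gives the nullclines N1 + 0.594N2 = 317 and 0.308N1 + N2 = 472.
Substituting N2 = 472 - 0.308N1 into the first: N1(1 - 0.594·0.308) = 317 - 0.594·472.
So N1* = 36.6/0.817 = 44.8, and then N2* = 472 - 0.308·44.8 = 458.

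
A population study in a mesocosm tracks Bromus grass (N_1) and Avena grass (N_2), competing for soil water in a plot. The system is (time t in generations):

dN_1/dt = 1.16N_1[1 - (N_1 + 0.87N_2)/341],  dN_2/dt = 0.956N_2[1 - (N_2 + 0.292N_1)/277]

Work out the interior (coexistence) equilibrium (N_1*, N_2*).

N_1* ≈ 134, N_2* ≈ 238

Setting both brackets to zero gives the nullclines N_1 + 0.87N_2 = 341 and 0.292N_1 + N_2 = 277.
Substituting N_2 = 277 - 0.292N_1 into the first: N_1(1 - 0.87·0.292) = 341 - 0.87·277.
So N_1* = 100/0.746 = 134, and then N_2* = 277 - 0.292·134 = 238.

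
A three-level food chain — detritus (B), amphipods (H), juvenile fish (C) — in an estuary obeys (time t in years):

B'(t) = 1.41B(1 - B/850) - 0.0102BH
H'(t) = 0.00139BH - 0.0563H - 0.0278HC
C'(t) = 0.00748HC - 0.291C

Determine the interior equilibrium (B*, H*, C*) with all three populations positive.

From dC/dt = 0: 0.00748H* = 0.291, so H* = 38.9.
From dB/dt = 0: 1.41(1 - B*/850) = 0.0102·38.9, giving B* = 850·(1 - 0.281) = 611.
From dH/dt = 0: 0.00139·611 - 0.0563 = 0.0278C*, so C* = 0.793/0.0278 = 28.5.

B* ≈ 611, H* ≈ 38.9, C* ≈ 28.5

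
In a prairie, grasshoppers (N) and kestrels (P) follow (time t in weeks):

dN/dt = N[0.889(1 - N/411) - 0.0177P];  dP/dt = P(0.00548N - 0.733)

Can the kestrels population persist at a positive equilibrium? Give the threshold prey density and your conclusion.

Threshold N = 134; K > 134, so yes, the predator persists.

The predator equation gives dP/dt > 0 only when N > 0.733/0.00548 = 134.
Without the predator, N → K = 411. Since 411 > 134, the predator can invade and persist.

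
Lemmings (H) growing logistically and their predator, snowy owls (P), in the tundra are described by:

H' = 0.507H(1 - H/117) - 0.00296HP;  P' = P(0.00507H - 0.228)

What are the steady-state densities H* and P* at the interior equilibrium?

H* ≈ 45, P* ≈ 105

From dP/dt = 0 with P > 0: 0.00507H* = 0.228, so H* = 45.
Substitute into dH/dt = 0: 0.507(1 - 45/117) = 0.00296P*.
The bracket is 0.616, giving P* = 0.312/0.00296 = 105.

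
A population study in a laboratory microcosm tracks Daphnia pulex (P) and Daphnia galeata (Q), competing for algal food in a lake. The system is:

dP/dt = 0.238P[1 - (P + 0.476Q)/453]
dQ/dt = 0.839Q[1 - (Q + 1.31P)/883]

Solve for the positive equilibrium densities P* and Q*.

P* ≈ 86.8, Q* ≈ 769

Setting both brackets to zero gives the nullclines P + 0.476Q = 453 and 1.31P + Q = 883.
Substituting Q = 883 - 1.31P into the first: P(1 - 0.476·1.31) = 453 - 0.476·883.
So P* = 32.7/0.376 = 86.8, and then Q* = 883 - 1.31·86.8 = 769.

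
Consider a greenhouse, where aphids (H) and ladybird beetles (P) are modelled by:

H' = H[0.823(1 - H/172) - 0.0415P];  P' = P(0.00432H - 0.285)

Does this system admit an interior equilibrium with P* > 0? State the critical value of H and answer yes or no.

Threshold H = 66; K > 66, so yes, the predator persists.

The predator equation gives dP/dt > 0 only when H > 0.285/0.00432 = 66.
Without the predator, H → K = 172. Since 172 > 66, the predator can invade and persist.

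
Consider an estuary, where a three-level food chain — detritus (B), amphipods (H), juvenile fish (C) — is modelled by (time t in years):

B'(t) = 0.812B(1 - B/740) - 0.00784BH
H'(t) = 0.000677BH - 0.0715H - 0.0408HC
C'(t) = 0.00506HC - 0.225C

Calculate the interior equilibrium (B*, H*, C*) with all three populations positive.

B* ≈ 422, H* ≈ 44.5, C* ≈ 5.25

From dC/dt = 0: 0.00506H* = 0.225, so H* = 44.5.
From dB/dt = 0: 0.812(1 - B*/740) = 0.00784·44.5, giving B* = 740·(1 - 0.429) = 422.
From dH/dt = 0: 0.000677·422 - 0.0715 = 0.0408C*, so C* = 0.214/0.0408 = 5.25.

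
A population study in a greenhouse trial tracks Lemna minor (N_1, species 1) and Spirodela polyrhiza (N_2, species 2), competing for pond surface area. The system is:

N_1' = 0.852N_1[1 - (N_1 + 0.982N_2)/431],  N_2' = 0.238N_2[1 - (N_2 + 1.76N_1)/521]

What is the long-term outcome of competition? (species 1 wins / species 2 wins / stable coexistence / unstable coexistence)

Compare the nullcline intercepts: K1/α12 = 431/0.982 = 439 < K2 = 521; K2/α21 = 521/1.76 = 296 < K1 = 431.
Since both are reversed, neither can invade when rare; the interior point is a saddle.

unstable coexistence (outcome depends on initial conditions)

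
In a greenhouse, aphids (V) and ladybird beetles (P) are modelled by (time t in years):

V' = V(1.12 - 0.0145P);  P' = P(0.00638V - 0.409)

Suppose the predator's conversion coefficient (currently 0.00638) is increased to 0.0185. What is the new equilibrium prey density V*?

V* ≈ 22.1

At the interior fixed point, setting dP/dt = 0 with P > 0 fixes V* = (predator death rate)/(VP coefficient) — independent of the other coefficients.
With the change, V* = 0.409/0.0185 = 22.1; it falls from 64.1.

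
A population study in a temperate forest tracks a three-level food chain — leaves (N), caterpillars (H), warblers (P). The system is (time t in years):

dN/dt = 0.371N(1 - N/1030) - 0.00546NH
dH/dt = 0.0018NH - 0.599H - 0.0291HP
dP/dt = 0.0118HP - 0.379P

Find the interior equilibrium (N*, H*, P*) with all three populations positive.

N* ≈ 543, H* ≈ 32.1, P* ≈ 13

From dP/dt = 0: 0.0118H* = 0.379, so H* = 32.1.
From dN/dt = 0: 0.371(1 - N*/1030) = 0.00546·32.1, giving N* = 1030·(1 - 0.473) = 543.
From dH/dt = 0: 0.0018·543 - 0.599 = 0.0291P*, so P* = 0.379/0.0291 = 13.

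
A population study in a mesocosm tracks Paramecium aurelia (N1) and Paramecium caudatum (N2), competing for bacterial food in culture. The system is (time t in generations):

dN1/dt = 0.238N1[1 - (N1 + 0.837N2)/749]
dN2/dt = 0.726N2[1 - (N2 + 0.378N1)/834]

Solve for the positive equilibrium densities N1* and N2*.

Setting both brackets to zero gives the nullclines N1 + 0.837N2 = 749 and 0.378N1 + N2 = 834.
Substituting N2 = 834 - 0.378N1 into the first: N1(1 - 0.837·0.378) = 749 - 0.837·834.
So N1* = 50.9/0.684 = 74.5, and then N2* = 834 - 0.378·74.5 = 806.

N1* ≈ 74.5, N2* ≈ 806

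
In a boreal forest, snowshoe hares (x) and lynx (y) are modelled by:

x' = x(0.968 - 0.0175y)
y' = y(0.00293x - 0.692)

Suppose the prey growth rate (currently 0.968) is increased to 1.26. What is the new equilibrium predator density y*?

y* ≈ 72

At the interior fixed point, setting dx/dt = 0 with x > 0 fixes y* = (prey growth rate)/(xy coefficient) — independent of the other coefficients.
With the change, y* = 1.26/0.0175 = 72; it rises from 55.3.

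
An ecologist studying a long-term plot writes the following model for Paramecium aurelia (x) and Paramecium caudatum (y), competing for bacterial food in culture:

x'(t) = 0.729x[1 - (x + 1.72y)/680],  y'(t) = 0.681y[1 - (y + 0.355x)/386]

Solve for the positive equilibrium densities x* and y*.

Setting both brackets to zero gives the nullclines x + 1.72y = 680 and 0.355x + y = 386.
Substituting y = 386 - 0.355x into the first: x(1 - 1.72·0.355) = 680 - 1.72·386.
So x* = 16.1/0.389 = 41.3, and then y* = 386 - 0.355·41.3 = 371.

x* ≈ 41.3, y* ≈ 371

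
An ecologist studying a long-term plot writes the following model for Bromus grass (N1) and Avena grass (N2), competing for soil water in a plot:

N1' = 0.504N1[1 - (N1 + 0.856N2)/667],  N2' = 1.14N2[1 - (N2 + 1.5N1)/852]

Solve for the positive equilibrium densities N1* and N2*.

N1* ≈ 219, N2* ≈ 523

Setting both brackets to zero gives the nullclines N1 + 0.856N2 = 667 and 1.5N1 + N2 = 852.
Substituting N2 = 852 - 1.5N1 into the first: N1(1 - 0.856·1.5) = 667 - 0.856·852.
So N1* = -62.3/-0.284 = 219, and then N2* = 852 - 1.5·219 = 523.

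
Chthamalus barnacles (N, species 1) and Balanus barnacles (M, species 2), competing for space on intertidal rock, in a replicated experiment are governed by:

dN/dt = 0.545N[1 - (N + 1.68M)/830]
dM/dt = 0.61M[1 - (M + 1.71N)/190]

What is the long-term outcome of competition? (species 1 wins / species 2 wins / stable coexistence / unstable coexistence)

species 1 excludes species 2

Compare the nullcline intercepts: K1/α12 = 830/1.68 = 494 > K2 = 190; K2/α21 = 190/1.71 = 111 < K1 = 830.
Since the inequalities point opposite ways, species 1 can invade but species 2 cannot.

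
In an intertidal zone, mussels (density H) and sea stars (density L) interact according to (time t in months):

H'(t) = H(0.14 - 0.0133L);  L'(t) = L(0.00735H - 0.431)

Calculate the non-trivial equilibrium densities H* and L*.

Set dL/dt = 0 with L > 0: 0.00735H - 0.431 = 0, so H* = 0.431/0.00735 = 58.6.
Set dH/dt = 0 with H > 0: 0.14 - 0.0133L = 0, so L* = 0.14/0.0133 = 10.5.

H* ≈ 58.6, L* ≈ 10.5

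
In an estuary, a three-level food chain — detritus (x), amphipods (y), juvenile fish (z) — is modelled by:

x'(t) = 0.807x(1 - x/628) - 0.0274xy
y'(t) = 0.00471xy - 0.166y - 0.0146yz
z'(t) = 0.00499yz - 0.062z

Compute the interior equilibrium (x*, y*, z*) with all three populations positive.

x* ≈ 363, y* ≈ 12.4, z* ≈ 106

From dz/dt = 0: 0.00499y* = 0.062, so y* = 12.4.
From dx/dt = 0: 0.807(1 - x*/628) = 0.0274·12.4, giving x* = 628·(1 - 0.422) = 363.
From dy/dt = 0: 0.00471·363 - 0.166 = 0.0146z*, so z* = 1.54/0.0146 = 106.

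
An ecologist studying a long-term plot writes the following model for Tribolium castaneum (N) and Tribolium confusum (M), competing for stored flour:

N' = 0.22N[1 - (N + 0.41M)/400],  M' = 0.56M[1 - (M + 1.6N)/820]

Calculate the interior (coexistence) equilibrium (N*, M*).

N* ≈ 185, M* ≈ 523

Setting both brackets to zero gives the nullclines N + 0.41M = 400 and 1.6N + M = 820.
Substituting M = 820 - 1.6N into the first: N(1 - 0.41·1.6) = 400 - 0.41·820.
So N* = 63.8/0.344 = 185, and then M* = 820 - 1.6·185 = 523.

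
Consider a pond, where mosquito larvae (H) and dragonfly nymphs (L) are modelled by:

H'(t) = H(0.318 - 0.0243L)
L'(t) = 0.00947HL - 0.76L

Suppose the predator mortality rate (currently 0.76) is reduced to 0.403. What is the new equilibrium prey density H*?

H* ≈ 42.6

At the interior fixed point, setting dL/dt = 0 with L > 0 fixes H* = (predator death rate)/(HL coefficient) — independent of the other coefficients.
With the change, H* = 0.403/0.00947 = 42.6; it falls from 80.3.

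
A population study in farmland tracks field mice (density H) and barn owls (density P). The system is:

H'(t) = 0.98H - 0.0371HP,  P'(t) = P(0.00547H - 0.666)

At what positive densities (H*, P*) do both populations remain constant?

Set dP/dt = 0 with P > 0: 0.00547H - 0.666 = 0, so H* = 0.666/0.00547 = 122.
Set dH/dt = 0 with H > 0: 0.98 - 0.0371P = 0, so P* = 0.98/0.0371 = 26.4.

H* ≈ 122, P* ≈ 26.4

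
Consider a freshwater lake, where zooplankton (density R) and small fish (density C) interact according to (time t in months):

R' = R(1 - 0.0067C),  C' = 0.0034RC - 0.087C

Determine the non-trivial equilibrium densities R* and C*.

Set dC/dt = 0 with C > 0: 0.0034R - 0.087 = 0, so R* = 0.087/0.0034 = 25.6.
Set dR/dt = 0 with R > 0: 1 - 0.0067C = 0, so C* = 1/0.0067 = 149.

R* ≈ 25.6, C* ≈ 149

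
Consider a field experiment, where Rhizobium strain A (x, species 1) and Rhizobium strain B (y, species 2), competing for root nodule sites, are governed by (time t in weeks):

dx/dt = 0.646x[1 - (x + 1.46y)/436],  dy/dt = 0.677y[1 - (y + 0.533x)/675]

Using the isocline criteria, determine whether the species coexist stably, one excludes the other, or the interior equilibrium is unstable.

species 2 excludes species 1

Compare the nullcline intercepts: K1/α12 = 436/1.46 = 299 < K2 = 675; K2/α21 = 675/0.533 = 1270 > K1 = 436.
Since the inequalities point opposite ways, species 2 can invade but species 1 cannot.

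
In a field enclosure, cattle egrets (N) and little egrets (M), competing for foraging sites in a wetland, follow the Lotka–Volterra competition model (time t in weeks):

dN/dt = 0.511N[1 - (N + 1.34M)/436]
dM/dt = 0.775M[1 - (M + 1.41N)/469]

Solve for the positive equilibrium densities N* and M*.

Setting both brackets to zero gives the nullclines N + 1.34M = 436 and 1.41N + M = 469.
Substituting M = 469 - 1.41N into the first: N(1 - 1.34·1.41) = 436 - 1.34·469.
So N* = -192/-0.889 = 216, and then M* = 469 - 1.41·216 = 164.

N* ≈ 216, M* ≈ 164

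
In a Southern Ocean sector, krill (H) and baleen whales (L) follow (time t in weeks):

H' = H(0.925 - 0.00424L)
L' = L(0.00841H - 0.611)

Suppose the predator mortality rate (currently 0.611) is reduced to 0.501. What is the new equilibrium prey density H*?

H* ≈ 59.6

At the interior fixed point, setting dL/dt = 0 with L > 0 fixes H* = (predator death rate)/(HL coefficient) — independent of the other coefficients.
With the change, H* = 0.501/0.00841 = 59.6; it falls from 72.7.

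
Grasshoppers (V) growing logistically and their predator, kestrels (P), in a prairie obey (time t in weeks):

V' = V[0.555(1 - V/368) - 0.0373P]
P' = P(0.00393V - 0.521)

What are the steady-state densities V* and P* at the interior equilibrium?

V* ≈ 133, P* ≈ 9.52

From dP/dt = 0 with P > 0: 0.00393V* = 0.521, so V* = 133.
Substitute into dV/dt = 0: 0.555(1 - 133/368) = 0.0373P*.
The bracket is 0.64, giving P* = 0.355/0.0373 = 9.52.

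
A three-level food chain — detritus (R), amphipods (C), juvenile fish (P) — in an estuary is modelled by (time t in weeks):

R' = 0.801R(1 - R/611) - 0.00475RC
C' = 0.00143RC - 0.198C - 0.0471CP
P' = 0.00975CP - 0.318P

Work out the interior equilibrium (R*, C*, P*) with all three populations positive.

From dP/dt = 0: 0.00975C* = 0.318, so C* = 32.6.
From dR/dt = 0: 0.801(1 - R*/611) = 0.00475·32.6, giving R* = 611·(1 - 0.193) = 493.
From dC/dt = 0: 0.00143·493 - 0.198 = 0.0471P*, so P* = 0.507/0.0471 = 10.8.

R* ≈ 493, C* ≈ 32.6, P* ≈ 10.8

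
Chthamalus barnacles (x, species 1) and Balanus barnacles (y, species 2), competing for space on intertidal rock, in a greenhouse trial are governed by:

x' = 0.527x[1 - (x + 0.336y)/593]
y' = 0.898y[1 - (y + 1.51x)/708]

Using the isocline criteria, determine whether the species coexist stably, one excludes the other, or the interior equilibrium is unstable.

species 1 excludes species 2

Compare the nullcline intercepts: K1/α12 = 593/0.336 = 1760 > K2 = 708; K2/α21 = 708/1.51 = 469 < K1 = 593.
Since the inequalities point opposite ways, species 1 can invade but species 2 cannot.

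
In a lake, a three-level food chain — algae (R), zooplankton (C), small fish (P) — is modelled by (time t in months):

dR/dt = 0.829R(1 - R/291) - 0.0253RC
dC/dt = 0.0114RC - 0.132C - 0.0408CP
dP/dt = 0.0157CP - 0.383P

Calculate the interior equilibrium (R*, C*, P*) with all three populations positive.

From dP/dt = 0: 0.0157C* = 0.383, so C* = 24.4.
From dR/dt = 0: 0.829(1 - R*/291) = 0.0253·24.4, giving R* = 291·(1 - 0.745) = 74.4.
From dC/dt = 0: 0.0114·74.4 - 0.132 = 0.0408P*, so P* = 0.716/0.0408 = 17.5.

R* ≈ 74.4, C* ≈ 24.4, P* ≈ 17.5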